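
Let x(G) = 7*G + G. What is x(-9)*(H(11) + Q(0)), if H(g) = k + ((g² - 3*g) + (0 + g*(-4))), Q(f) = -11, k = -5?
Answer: -2016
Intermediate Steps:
H(g) = -5 + g² - 7*g (H(g) = -5 + ((g² - 3*g) + (0 + g*(-4))) = -5 + ((g² - 3*g) + (0 - 4*g)) = -5 + ((g² - 3*g) - 4*g) = -5 + (g² - 7*g) = -5 + g² - 7*g)
x(G) = 8*G
x(-9)*(H(11) + Q(0)) = (8*(-9))*((-5 + 11² - 7*11) - 11) = -72*((-5 + 121 - 77) - 11) = -72*(39 - 11) = -72*28 = -2016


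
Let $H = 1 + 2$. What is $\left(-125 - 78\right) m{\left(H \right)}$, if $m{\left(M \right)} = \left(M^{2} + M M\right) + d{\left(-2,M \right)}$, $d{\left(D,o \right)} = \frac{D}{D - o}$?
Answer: $- \frac{18676}{5} \approx -3735.2$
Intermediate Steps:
$H = 3$
$m{\left(M \right)} = - \frac{2}{-2 - M} + 2 M^{2}$ ($m{\left(M \right)} = \left(M^{2} + M M\right) - \frac{2}{-2 - M} = \left(M^{2} + M^{2}\right) - \frac{2}{-2 - M} = 2 M^{2} - \frac{2}{-2 - M} = - \frac{2}{-2 - M} + 2 M^{2}$)
$\left(-125 - 78\right) m{\left(H \right)} = \left(-125 - 78\right) \frac{2 \left(1 + 3^{2} \left(2 + 3\right)\right)}{2 + 3} = \left(-125 - 78\right) \frac{2 \left(1 + 9 \cdot 5\right)}{5} = \left(-125 - 78\right) 2 \cdot \frac{1}{5} \left(1 + 45\right) = - 203 \cdot 2 \cdot \frac{1}{5} \cdot 46 = \left(-203\right) \frac{92}{5} = - \frac{18676}{5}$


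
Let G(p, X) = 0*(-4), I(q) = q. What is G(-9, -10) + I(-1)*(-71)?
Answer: 71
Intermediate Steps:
G(p, X) = 0
G(-9, -10) + I(-1)*(-71) = 0 - 1*(-71) = 0 + 71 = 71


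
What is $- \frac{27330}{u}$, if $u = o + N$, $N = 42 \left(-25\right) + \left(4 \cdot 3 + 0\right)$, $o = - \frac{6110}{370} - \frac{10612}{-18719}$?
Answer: $\frac{6309613330}{243322193} \approx 25.931$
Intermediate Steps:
$o = - \frac{11044665}{692603}$ ($o = \left(-6110\right) \frac{1}{370} - - \frac{10612}{18719} = - \frac{611}{37} + \frac{10612}{18719} = - \frac{11044665}{692603} \approx -15.947$)
$N = -1038$ ($N = -1050 + \left(12 + 0\right) = -1050 + 12 = -1038$)
$u = - \frac{729966579}{692603}$ ($u = - \frac{11044665}{692603} - 1038 = - \frac{729966579}{692603} \approx -1053.9$)
$- \frac{27330}{u} = - \frac{27330}{- \frac{729966579}{692603}} = \left(-27330\right) \left(- \frac{692603}{729966579}\right) = \frac{6309613330}{243322193}$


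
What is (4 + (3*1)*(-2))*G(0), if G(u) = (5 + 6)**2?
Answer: -242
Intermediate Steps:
G(u) = 121 (G(u) = 11**2 = 121)
(4 + (3*1)*(-2))*G(0) = (4 + (3*1)*(-2))*121 = (4 + 3*(-2))*121 = (4 - 6)*121 = -2*121 = -242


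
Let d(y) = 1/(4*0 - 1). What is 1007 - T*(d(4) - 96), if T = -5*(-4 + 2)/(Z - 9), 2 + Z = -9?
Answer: 1917/2 ≈ 958.50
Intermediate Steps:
Z = -11 (Z = -2 - 9 = -11)
d(y) = -1 (d(y) = 1/(0 - 1) = 1/(-1) = -1)
T = -½ (T = -5*(-4 + 2)/(-11 - 9) = -(-10)/(-20) = -(-10)*(-1)/20 = -5*⅒ = -½ ≈ -0.50000)
1007 - T*(d(4) - 96) = 1007 - (-1)*(-1 - 96)/2 = 1007 - (-1)*(-97)/2 = 1007 - 1*97/2 = 1007 - 97/2 = 1917/2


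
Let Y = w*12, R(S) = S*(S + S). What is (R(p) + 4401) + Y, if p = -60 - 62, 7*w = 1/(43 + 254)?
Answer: 23679121/693 ≈ 34169.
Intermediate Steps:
w = 1/2079 (w = 1/(7*(43 + 254)) = (1/7)/297 = (1/7)*(1/297) = 1/2079 ≈ 0.00048100)
p = -122
R(S) = 2*S**2 (R(S) = S*(2*S) = 2*S**2)
Y = 4/693 (Y = (1/2079)*12 = 4/693 ≈ 0.0057720)
(R(p) + 4401) + Y = (2*(-122)**2 + 4401) + 4/693 = (2*14884 + 4401) + 4/693 = (29768 + 4401) + 4/693 = 34169 + 4/693 = 23679121/693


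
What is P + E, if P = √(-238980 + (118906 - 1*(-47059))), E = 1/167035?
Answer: 1/167035 + I*√73015 ≈ 5.9868e-6 + 270.21*I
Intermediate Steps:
E = 1/167035 ≈ 5.9868e-6
P = I*√73015 (P = √(-238980 + (118906 + 47059)) = √(-238980 + 165965) = √(-73015) = I*√73015 ≈ 270.21*I)
P + E = I*√73015 + 1/167035 = 1/167035 + I*√73015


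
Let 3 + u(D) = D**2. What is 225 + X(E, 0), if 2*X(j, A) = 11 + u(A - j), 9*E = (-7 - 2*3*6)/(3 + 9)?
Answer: 5343961/23328 ≈ 229.08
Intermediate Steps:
u(D) = -3 + D**2
E = -43/108 (E = ((-7 - 2*3*6)/(3 + 9))/9 = ((-7 - 6*6)/12)/9 = ((-7 - 36)*(1/12))/9 = (-43*1/12)/9 = (1/9)*(-43/12) = -43/108 ≈ -0.39815)
X(j, A) = 4 + (A - j)**2/2 (X(j, A) = (11 + (-3 + (A - j)**2))/2 = (8 + (A - j)**2)/2 = 4 + (A - j)**2/2)
225 + X(E, 0) = 225 + (4 + (0 - 1*(-43/108))**2/2) = 225 + (4 + (0 + 43/108)**2/2) = 225 + (4 + (43/108)**2/2) = 225 + (4 + (1/2)*(1849/11664)) = 225 + (4 + 1849/23328) = 225 + 95161/23328 = 5343961/23328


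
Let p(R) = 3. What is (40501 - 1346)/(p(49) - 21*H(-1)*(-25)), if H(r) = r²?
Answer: 39155/528 ≈ 74.157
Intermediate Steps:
(40501 - 1346)/(p(49) - 21*H(-1)*(-25)) = (40501 - 1346)/(3 - 21*(-1)²*(-25)) = 39155/(3 - 21*1*(-25)) = 39155/(3 - 21*(-25)) = 39155/(3 + 525) = 39155/528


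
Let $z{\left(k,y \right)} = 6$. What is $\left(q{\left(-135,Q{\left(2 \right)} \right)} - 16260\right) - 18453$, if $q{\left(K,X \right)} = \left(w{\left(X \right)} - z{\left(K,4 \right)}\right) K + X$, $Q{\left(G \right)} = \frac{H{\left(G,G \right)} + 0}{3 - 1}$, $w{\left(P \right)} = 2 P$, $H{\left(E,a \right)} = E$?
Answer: $-34172$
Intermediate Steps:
$Q{\left(G \right)} = \frac{G}{2}$ ($Q{\left(G \right)} = \frac{G + 0}{3 - 1} = \frac{G}{2}$)
$q{\left(K,X \right)} = X + K \left(-6 + 2 X\right)$ ($q{\left(K,X \right)} = \left(2 X - 6\right) K + X = \left(-6 + 2 X\right) K + X = K \left(-6 + 2 X\right) + X = X + K \left(-6 + 2 X\right)$)
$\left(q{\left(-135,Q{\left(2 \right)} \right)} - 16260\right) - 18453 = \left(\left(\frac{1}{2} \cdot 2 - -810 + 2 \left(-135\right) \frac{1}{2} \cdot 2\right) - 16260\right) - 18453 = \left(\left(1 + 810 + 2 \left(-135\right) 1\right) - 16260\right) - 18453 = \left(\left(1 + 810 - 270\right) - 16260\right) - 18453 = \left(541 - 16260\right) - 18453 = -15719 - 18453 = -34172$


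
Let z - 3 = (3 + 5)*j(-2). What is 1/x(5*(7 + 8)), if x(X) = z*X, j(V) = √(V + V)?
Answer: 1/6625 - 16*I/19875 ≈ 0.00015094 - 0.00080503*I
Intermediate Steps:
j(V) = √2*√V (j(V) = √(2*V) = √2*√V)
z = 3 + 16*I (z = 3 + (3 + 5)*(√2*√(-2)) = 3 + 8*(√2*(I*√2)) = 3 + 8*(2*I) = 3 + 16*I ≈ 3.0 + 16.0*I)
x(X) = X*(3 + 16*I) (x(X) = (3 + 16*I)*X = X*(3 + 16*I))
1/x(5*(7 + 8)) = 1/((5*(7 + 8))*(3 + 16*I)) = 1/((5*15)*(3 + 16*I)) = 1/(75*(3 + 16*I)) = 1/(225 + 1200*I) = (225 - 1200*I)/1490625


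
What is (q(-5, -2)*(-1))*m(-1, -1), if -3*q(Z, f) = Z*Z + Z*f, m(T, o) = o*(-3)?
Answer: 35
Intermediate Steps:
m(T, o) = -3*o
q(Z, f) = -Z²/3 - Z*f/3 (q(Z, f) = -(Z*Z + Z*f)/3 = -(Z² + Z*f)/3 = -Z²/3 - Z*f/3)
(q(-5, -2)*(-1))*m(-1, -1) = (-⅓*(-5)*(-5 - 2)*(-1))*(-3*(-1)) = (-⅓*(-5)*(-7)*(-1))*3 = -35/3*(-1)*3 = (35/3)*3 = 35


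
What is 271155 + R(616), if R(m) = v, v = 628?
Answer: 271783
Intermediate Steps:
R(m) = 628
271155 + R(616) = 271155 + 628 = 271783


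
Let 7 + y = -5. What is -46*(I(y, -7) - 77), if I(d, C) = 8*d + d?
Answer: 8510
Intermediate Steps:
y = -12 (y = -7 - 5 = -12)
I(d, C) = 9*d
-46*(I(y, -7) - 77) = -46*(9*(-12) - 77) = -46*(-108 - 77) = -46*(-185) = 8510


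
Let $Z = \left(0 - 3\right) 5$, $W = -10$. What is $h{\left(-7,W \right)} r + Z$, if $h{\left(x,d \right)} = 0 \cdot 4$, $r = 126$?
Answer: $-15$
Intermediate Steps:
$Z = -15$ ($Z = \left(-3\right) 5 = -15$)
$h{\left(x,d \right)} = 0$
$h{\left(-7,W \right)} r + Z = 0 \cdot 126 - 15 = 0 - 15 = -15$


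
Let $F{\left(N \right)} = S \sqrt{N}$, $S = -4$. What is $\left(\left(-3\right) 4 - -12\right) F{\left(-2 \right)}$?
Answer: $0$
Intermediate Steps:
$F{\left(N \right)} = - 4 \sqrt{N}$
$\left(\left(-3\right) 4 - -12\right) F{\left(-2 \right)} = \left(\left(-3\right) 4 - -12\right) \left(- 4 \sqrt{-2}\right) = \left(-12 + 12\right) \left(- 4 i \sqrt{2}\right) = 0 \left(- 4 i \sqrt{2}\right) = 0$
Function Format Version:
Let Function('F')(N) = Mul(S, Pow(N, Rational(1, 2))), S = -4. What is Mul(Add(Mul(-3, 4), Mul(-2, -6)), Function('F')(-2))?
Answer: 0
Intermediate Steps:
Function('F')(N) = Mul(-4, Pow(N, Rational(1, 2)))
Mul(Add(Mul(-3, 4), Mul(-2, -6)), Function('F')(-2)) = Mul(Add(Mul(-3, 4), Mul(-2, -6)), Mul(-4, Pow(-2, Rational(1, 2)))) = Mul(Add(-12, 12), Mul(-4, Mul(I, Pow(2, Rational(1, 2))))) = Mul(0, Mul(-4, I, Pow(2, Rational(1, 2)))) = 0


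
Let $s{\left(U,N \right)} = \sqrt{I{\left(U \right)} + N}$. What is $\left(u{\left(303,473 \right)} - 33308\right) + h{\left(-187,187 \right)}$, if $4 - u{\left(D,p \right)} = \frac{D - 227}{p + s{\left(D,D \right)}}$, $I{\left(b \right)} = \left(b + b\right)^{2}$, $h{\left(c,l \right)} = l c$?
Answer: $- \frac{4909152091}{71905} - \frac{38 \sqrt{367539}}{71905} \approx -68273.0$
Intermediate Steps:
$h{\left(c,l \right)} = c l$
$I{\left(b \right)} = 4 b^{2}$ ($I{\left(b \right)} = \left(2 b\right)^{2} = 4 b^{2}$)
$s{\left(U,N \right)} = \sqrt{N + 4 U^{2}}$ ($s{\left(U,N \right)} = \sqrt{4 U^{2} + N} = \sqrt{N + 4 U^{2}}$)
$u{\left(D,p \right)} = 4 - \frac{-227 + D}{p + \sqrt{D + 4 D^{2}}}$ ($u{\left(D,p \right)} = 4 - \frac{D - 227}{p + \sqrt{D + 4 D^{2}}} = 4 - \frac{-227 + D}{p + \sqrt{D + 4 D^{2}}}$)
$\left(u{\left(303,473 \right)} - 33308\right) + h{\left(-187,187 \right)} = \left(\frac{227 - 303 + 4 \cdot 473 + 4 \sqrt{303 \left(1 + 4 \cdot 303\right)}}{473 + \sqrt{303 \left(1 + 4 \cdot 303\right)}} - 33308\right) - 34969 = \left(\frac{227 - 303 + 1892 + 4 \sqrt{303 \left(1 + 1212\right)}}{473 + \sqrt{303 \left(1 + 1212\right)}} - 33308\right) - 34969 = \left(\frac{227 - 303 + 1892 + 4 \sqrt{303 \cdot 1213}}{473 + \sqrt{303 \cdot 1213}} - 33308\right) - 34969 = \left(\frac{227 - 303 + 1892 + 4 \sqrt{367539}}{473 + \sqrt{367539}} - 33308\right) - 34969 = \left(\frac{1816 + 4 \sqrt{367539}}{473 + \sqrt{367539}} - 33308\right) - 34969 = \left(-33308 + \frac{1816 + 4 \sqrt{367539}}{473 + \sqrt{367539}}\right) - 34969 = -68277 + \frac{1816 + 4 \sqrt{367539}}{473 + \sqrt{367539}}$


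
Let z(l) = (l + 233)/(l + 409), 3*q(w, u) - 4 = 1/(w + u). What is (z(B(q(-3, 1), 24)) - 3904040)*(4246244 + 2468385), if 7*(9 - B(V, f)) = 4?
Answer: -38298911600033255/1461 ≈ -2.6214e+13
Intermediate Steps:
q(w, u) = 4/3 + 1/(3*(u + w)) (q(w, u) = 4/3 + 1/(3*(w + u)) = 4/3 + 1/(3*(u + w)))
B(V, f) = 59/7 (B(V, f) = 9 - ⅐*4 = 9 - 4/7 = 59/7)
z(l) = (233 + l)/(409 + l)
(z(B(q(-3, 1), 24)) - 3904040)*(4246244 + 2468385) = ((233 + 59/7)/(409 + 59/7) - 3904040)*(4246244 + 2468385) = ((1690/7)/(2922/7) - 3904040)*6714629 = ((7/2922)*(1690/7) - 3904040)*6714629 = (845/1461 - 3904040)*6714629 = -5703801595/1461*6714629 = -38298911600033255/1461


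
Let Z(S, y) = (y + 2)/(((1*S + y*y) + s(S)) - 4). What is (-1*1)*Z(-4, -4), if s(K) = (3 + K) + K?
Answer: ⅔ ≈ 0.66667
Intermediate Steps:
s(K) = 3 + 2*K
Z(S, y) = (2 + y)/(-1 + y² + 3*S) (Z(S, y) = (y + 2)/(((1*S + y*y) + (3 + 2*S)) - 4) = (2 + y)/(((S + y²) + (3 + 2*S)) - 4) = (2 + y)/((3 + y² + 3*S) - 4) = (2 + y)/(-1 + y² + 3*S))
(-1*1)*Z(-4, -4) = (-1*1)*((2 - 4)/(-1 + (-4)² + 3*(-4))) = -(-2)/(-1 + 16 - 12) = -(-2)/3 = -1*(-⅔) = ⅔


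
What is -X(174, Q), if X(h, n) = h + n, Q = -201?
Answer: 27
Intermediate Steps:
-X(174, Q) = -(174 - 201) = -1*(-27) = 27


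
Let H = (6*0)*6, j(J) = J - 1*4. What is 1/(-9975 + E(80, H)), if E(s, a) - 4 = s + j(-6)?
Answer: -1/9901 ≈ -0.00010100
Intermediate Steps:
j(J) = -4 + J (j(J) = J - 4 = -4 + J)
H = 0 (H = 0*6 = 0)
E(s, a) = -6 + s (E(s, a) = 4 + (s + (-4 - 6)) = 4 + (s - 10) = 4 + (-10 + s) = -6 + s)
1/(-9975 + E(80, H)) = 1/(-9975 + (-6 + 80)) = 1/(-9975 + 74) = 1/(-9901) = -1/9901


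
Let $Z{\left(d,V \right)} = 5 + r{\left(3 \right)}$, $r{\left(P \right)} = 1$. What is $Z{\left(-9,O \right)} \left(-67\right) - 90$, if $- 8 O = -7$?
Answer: $-492$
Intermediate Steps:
$O = \frac{7}{8}$ ($O = \left(- \frac{1}{8}\right) \left(-7\right) = \frac{7}{8} \approx 0.875$)
$Z{\left(d,V \right)} = 6$ ($Z{\left(d,V \right)} = 5 + 1 = 6$)
$Z{\left(-9,O \right)} \left(-67\right) - 90 = 6 \left(-67\right) - 90 = -402 - 90 = -492$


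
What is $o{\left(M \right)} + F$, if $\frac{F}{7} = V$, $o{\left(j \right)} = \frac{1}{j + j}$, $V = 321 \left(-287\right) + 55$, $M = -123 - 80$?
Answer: $- \frac{261668625}{406} \approx -6.445 \cdot 10^{5}$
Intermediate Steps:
$M = -203$
$V = -92072$ ($V = -92127 + 55 = -92072$)
$o{\left(j \right)} = \frac{1}{2 j}$
$F = -644504$ ($F = 7 \left(-92072\right) = -644504$)
$o{\left(M \right)} + F = \frac{1}{2 \left(-203\right)} - 644504 = \frac{1}{2} \left(- \frac{1}{203}\right) - 644504 = - \frac{1}{406} - 644504 = - \frac{261668625}{406}$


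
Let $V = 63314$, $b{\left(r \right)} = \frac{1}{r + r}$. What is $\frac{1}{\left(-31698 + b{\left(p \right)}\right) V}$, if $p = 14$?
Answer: $- \frac{14}{28096948751} \approx -4.9827 \cdot 10^{-10}$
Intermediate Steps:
$b{\left(r \right)} = \frac{1}{2 r}$
$\frac{1}{\left(-31698 + b{\left(p \right)}\right) V} = \frac{1}{\left(-31698 + \frac{1}{2 \cdot 14}\right) 63314} = \frac{1}{-31698 + \frac{1}{2} \cdot \frac{1}{14}} \cdot \frac{1}{63314} = \frac{1}{-31698 + \frac{1}{28}} \cdot \frac{1}{63314} = \frac{1}{- \frac{887543}{28}} \cdot \frac{1}{63314} = \left(- \frac{28}{887543}\right) \frac{1}{63314} = - \frac{14}{28096948751}$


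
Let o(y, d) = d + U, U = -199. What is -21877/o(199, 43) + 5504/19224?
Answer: 17559253/124956 ≈ 140.52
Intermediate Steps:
o(y, d) = -199 + d (o(y, d) = d - 199 = -199 + d)
-21877/o(199, 43) + 5504/19224 = -21877/(-199 + 43) + 5504/19224 = -21877/(-156) + 5504*(1/19224) = -21877*(-1/156) + 688/2403 = 21877/156 + 688/2403 = 17559253/124956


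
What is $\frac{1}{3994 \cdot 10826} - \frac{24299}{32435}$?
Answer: $- \frac{1050665497721}{1402458392140} \approx -0.74916$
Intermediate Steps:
$\frac{1}{3994 \cdot 10826} - \frac{24299}{32435} = \frac{1}{3994} \cdot \frac{1}{10826} - \frac{24299}{32435} = \frac{1}{43239044} - \frac{24299}{32435} = - \frac{1050665497721}{1402458392140}$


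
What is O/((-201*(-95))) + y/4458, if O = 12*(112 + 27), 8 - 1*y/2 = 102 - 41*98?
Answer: 8738528/4729195 ≈ 1.8478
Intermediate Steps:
y = 7848 (y = 16 - 2*(102 - 41*98) = 16 - 2*(102 - 4018) = 16 - 2*(-3916) = 16 + 7832 = 7848)
O = 1668 (O = 12*139 = 1668)
O/((-201*(-95))) + y/4458 = 1668/((-201*(-95))) + 7848/4458 = 1668/19095 + 7848*(1/4458) = 1668*(1/19095) + 1308/743 = 556/6365 + 1308/743 = 8738528/4729195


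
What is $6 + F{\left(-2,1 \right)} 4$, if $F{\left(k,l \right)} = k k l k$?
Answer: $-26$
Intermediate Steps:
$F{\left(k,l \right)} = l k^{3}$ ($F{\left(k,l \right)} = l k^{2} k = l k^{3}$)
$6 + F{\left(-2,1 \right)} 4 = 6 + 1 \left(-2\right)^{3} \cdot 4 = 6 + 1 \left(-8\right) 4 = 6 - 32 = -26$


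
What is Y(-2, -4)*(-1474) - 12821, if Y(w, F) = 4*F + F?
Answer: 16659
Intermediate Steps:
Y(w, F) = 5*F
Y(-2, -4)*(-1474) - 12821 = (5*(-4))*(-1474) - 12821 = -20*(-1474) - 12821 = 29480 - 12821 = 16659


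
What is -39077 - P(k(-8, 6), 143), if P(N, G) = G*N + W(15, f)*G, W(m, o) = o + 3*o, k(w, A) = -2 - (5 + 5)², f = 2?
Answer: -25635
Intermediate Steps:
k(w, A) = -102 (k(w, A) = -2 - 1*10² = -2 - 1*100 = -2 - 100 = -102)
W(m, o) = 4*o
P(N, G) = 8*G + G*N (P(N, G) = G*N + (4*2)*G = G*N + 8*G = 8*G + G*N)
-39077 - P(k(-8, 6), 143) = -39077 - 143*(8 - 102) = -39077 - 143*(-94) = -39077 - 1*(-13442) = -39077 + 13442 = -25635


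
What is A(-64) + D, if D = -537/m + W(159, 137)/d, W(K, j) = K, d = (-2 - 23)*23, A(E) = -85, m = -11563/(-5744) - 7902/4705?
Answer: -382036433266/225370675 ≈ -1695.1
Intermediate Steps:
m = 9014827/27025520 (m = -11563*(-1/5744) - 7902*1/4705 = 11563/5744 - 7902/4705 = 9014827/27025520 ≈ 0.33357)
d = -575 (d = -25*23 = -575)
D = -362879925891/225370675 (D = -537/9014827/27025520 + 159/(-575) = -537*27025520/9014827 + 159*(-1/575) = -14512704240/9014827 - 159/575 = -362879925891/225370675 ≈ -1610.1)
A(-64) + D = -85 - 362879925891/225370675 = -382036433266/225370675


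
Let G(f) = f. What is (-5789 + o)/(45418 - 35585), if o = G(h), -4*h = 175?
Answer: -23331/39332 ≈ -0.59318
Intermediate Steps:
h = -175/4 (h = -¼*175 = -175/4 ≈ -43.750)
o = -175/4 ≈ -43.750
(-5789 + o)/(45418 - 35585) = (-5789 - 175/4)/(45418 - 35585) = -23331/4/9833 = -23331/4*1/9833 = -23331/39332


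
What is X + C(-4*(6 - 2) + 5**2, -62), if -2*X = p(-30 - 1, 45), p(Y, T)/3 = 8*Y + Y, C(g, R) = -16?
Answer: 805/2 ≈ 402.50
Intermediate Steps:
p(Y, T) = 27*Y (p(Y, T) = 3*(8*Y + Y) = 3*(9*Y) = 27*Y)
X = 837/2 (X = -27*(-30 - 1)/2 = -27*(-31)/2 = -1/2*(-837) = 837/2 ≈ 418.50)
X + C(-4*(6 - 2) + 5**2, -62) = 837/2 - 16 = 805/2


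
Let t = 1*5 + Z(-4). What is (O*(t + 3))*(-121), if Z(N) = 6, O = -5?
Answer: 8470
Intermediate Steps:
t = 11 (t = 1*5 + 6 = 5 + 6 = 11)
(O*(t + 3))*(-121) = -5*(11 + 3)*(-121) = -5*14*(-121) = -70*(-121) = 8470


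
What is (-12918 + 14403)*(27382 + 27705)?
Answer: 81804195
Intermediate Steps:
(-12918 + 14403)*(27382 + 27705) = 1485*55087 = 81804195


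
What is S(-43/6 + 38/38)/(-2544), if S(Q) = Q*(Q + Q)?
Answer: -1369/45792 ≈ -0.029896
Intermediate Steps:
S(Q) = 2*Q² (S(Q) = Q*(2*Q) = 2*Q²)
S(-43/6 + 38/38)/(-2544) = (2*(-43/6 + 38/38)²)/(-2544) = (2*(-43*⅙ + 38*(1/38))²)*(-1/2544) = (2*(-43/6 + 1)²)*(-1/2544) = (2*(-37/6)²)*(-1/2544) = (2*(1369/36))*(-1/2544) = (1369/18)*(-1/2544) = -1369/45792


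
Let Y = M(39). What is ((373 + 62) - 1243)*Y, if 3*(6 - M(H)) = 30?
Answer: 3232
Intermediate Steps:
M(H) = -4 (M(H) = 6 - ⅓*30 = 6 - 10 = -4)
Y = -4
((373 + 62) - 1243)*Y = ((373 + 62) - 1243)*(-4) = (435 - 1243)*(-4) = -808*(-4) = 3232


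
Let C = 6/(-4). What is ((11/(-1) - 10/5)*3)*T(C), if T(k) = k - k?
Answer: 0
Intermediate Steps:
C = -3/2 (C = 6*(-¼) = -3/2 ≈ -1.5000)
T(k) = 0
((11/(-1) - 10/5)*3)*T(C) = ((11/(-1) - 10/5)*3)*0 = ((11*(-1) - 10*⅕)*3)*0 = ((-11 - 2)*3)*0 = -13*3*0 = -39*0 = 0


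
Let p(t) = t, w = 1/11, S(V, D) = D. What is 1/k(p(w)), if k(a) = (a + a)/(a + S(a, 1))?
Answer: 6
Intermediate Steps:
w = 1/11 ≈ 0.090909
k(a) = 2*a/(1 + a) (k(a) = (a + a)/(a + 1) = (2*a)/(1 + a) = 2*a/(1 + a))
1/k(p(w)) = 1/(2*(1/11)/(1 + 1/11)) = 1/(2*(1/11)/(12/11)) = 1/(2*(1/11)*(11/12)) = 1/(⅙) = 6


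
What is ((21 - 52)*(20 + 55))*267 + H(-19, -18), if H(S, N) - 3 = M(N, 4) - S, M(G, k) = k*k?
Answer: -620737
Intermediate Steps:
M(G, k) = k²
H(S, N) = 19 - S (H(S, N) = 3 + (4² - S) = 3 + (16 - S) = 19 - S)
((21 - 52)*(20 + 55))*267 + H(-19, -18) = ((21 - 52)*(20 + 55))*267 + (19 - 1*(-19)) = -31*75*267 + (19 + 19) = -2325*267 + 38 = -620775 + 38 = -620737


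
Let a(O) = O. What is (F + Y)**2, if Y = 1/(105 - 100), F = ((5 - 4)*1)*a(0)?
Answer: 1/25 ≈ 0.040000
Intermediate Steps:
F = 0 (F = ((5 - 4)*1)*0 = (1*1)*0 = 1*0 = 0)
Y = 1/5 ≈ 0.20000
(F + Y)**2 = (0 + 1/5)**2 = (1/5)**2 = 1/25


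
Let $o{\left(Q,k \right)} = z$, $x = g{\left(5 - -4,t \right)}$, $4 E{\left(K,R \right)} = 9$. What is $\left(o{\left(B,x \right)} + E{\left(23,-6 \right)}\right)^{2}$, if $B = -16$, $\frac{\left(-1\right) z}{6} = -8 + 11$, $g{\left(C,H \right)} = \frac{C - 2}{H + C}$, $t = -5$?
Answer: $\frac{3969}{16} \approx 248.06$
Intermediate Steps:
$E{\left(K,R \right)} = \frac{9}{4}$ ($E{\left(K,R \right)} = \frac{1}{4} \cdot 9 = \frac{9}{4}$)
$g{\left(C,H \right)} = \frac{-2 + C}{C + H}$
$x = \frac{7}{4}$ ($x = \frac{-2 + \left(5 - -4\right)}{\left(5 - -4\right) - 5} = \frac{-2 + \left(5 + 4\right)}{\left(5 + 4\right) - 5} = \frac{-2 + 9}{9 - 5} = \frac{1}{4} \cdot 7 = \frac{7}{4} \approx 1.75$)
$z = -18$ ($z = - 6 \left(-8 + 11\right) = \left(-6\right) 3 = -18$)
$o{\left(Q,k \right)} = -18$
$\left(o{\left(B,x \right)} + E{\left(23,-6 \right)}\right)^{2} = \left(-18 + \frac{9}{4}\right)^{2} = \left(- \frac{63}{4}\right)^{2} = \frac{3969}{16}$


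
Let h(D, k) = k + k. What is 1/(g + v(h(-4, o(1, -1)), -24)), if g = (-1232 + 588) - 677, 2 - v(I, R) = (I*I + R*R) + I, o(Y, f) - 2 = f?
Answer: -1/1901 ≈ -0.00052604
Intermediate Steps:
o(Y, f) = 2 + f
h(D, k) = 2*k
v(I, R) = 2 - I - I² - R² (v(I, R) = 2 - ((I*I + R*R) + I) = 2 - ((I² + R²) + I) = 2 - (I + I² + R²) = 2 + (-I - I² - R²) = 2 - I - I² - R²)
g = -1321 (g = -644 - 677 = -1321)
1/(g + v(h(-4, o(1, -1)), -24)) = 1/(-1321 + (2 - 2*(2 - 1) - (2*(2 - 1))² - 1*(-24)²)) = 1/(-1321 + (2 - 2 - (2*1)² - 1*576)) = 1/(-1321 + (2 - 1*2 - 1*2² - 576)) = 1/(-1321 + (2 - 2 - 1*4 - 576)) = 1/(-1321 + (2 - 2 - 4 - 576)) = 1/(-1321 - 580) = 1/(-1901) = -1/1901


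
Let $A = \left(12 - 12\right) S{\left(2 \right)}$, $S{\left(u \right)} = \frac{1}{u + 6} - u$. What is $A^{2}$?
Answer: $0$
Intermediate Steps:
$S{\left(u \right)} = \frac{1}{6 + u} - u$
$A = 0$ ($A = \left(12 - 12\right) \frac{1 - 2^{2} - 12}{6 + 2} = 0 \frac{1 - 4 - 12}{8} = 0 \cdot \frac{1}{8} \left(-15\right) = 0 \left(- \frac{15}{8}\right) = 0$)
$A^{2} = 0^{2} = 0$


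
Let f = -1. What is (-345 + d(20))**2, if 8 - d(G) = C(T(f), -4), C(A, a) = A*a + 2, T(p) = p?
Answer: 117649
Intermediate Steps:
C(A, a) = 2 + A*a
d(G) = 2 (d(G) = 8 - (2 - 1*(-4)) = 8 - (2 + 4) = 8 - 1*6 = 8 - 6 = 2)
(-345 + d(20))**2 = (-345 + 2)**2 = (-343)**2 = 117649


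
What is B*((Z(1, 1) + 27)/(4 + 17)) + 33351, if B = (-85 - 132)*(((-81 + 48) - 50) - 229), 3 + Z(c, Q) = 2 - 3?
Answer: 107503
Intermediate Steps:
Z(c, Q) = -4 (Z(c, Q) = -3 + (2 - 3) = -3 - 1 = -4)
B = 67704 (B = -217*((-33 - 50) - 229) = -217*(-83 - 229) = -217*(-312) = 67704)
B*((Z(1, 1) + 27)/(4 + 17)) + 33351 = 67704*((-4 + 27)/(4 + 17)) + 33351 = 67704*(23/21) + 33351 = 74152 + 33351 = 107503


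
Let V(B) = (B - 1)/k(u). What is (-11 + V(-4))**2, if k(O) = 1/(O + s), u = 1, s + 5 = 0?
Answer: 81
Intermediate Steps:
s = -5 (s = -5 + 0 = -5)
k(O) = 1/(-5 + O) (k(O) = 1/(O - 5) = 1/(-5 + O))
V(B) = 4 - 4*B (V(B) = (B - 1)/(1/(-5 + 1)) = (-1 + B)/(1/(-4)) = (-1 + B)/(-1/4) = (-1 + B)*(-4) = 4 - 4*B)
(-11 + V(-4))**2 = (-11 + (4 - 4*(-4)))**2 = (-11 + (4 + 16))**2 = (-11 + 20)**2 = 9**2 = 81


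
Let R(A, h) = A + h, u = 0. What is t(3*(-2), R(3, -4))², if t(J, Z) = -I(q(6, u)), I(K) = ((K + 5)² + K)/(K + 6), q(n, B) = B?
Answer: 625/36 ≈ 17.361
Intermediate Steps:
I(K) = (K + (5 + K)²)/(6 + K) (I(K) = ((5 + K)² + K)/(6 + K) = (K + (5 + K)²)/(6 + K))
t(J, Z) = -25/6 (t(J, Z) = -(0 + (5 + 0)²)/(6 + 0) = -(0 + 5²)/6 = -(0 + 25)/6 = -25/6)
t(3*(-2), R(3, -4))² = (-25/6)² = 625/36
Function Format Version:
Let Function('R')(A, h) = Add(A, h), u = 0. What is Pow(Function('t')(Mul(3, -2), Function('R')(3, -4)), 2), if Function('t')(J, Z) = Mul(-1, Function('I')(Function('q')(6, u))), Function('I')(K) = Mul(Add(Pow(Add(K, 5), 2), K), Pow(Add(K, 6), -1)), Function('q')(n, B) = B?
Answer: Rational(625, 36) ≈ 17.361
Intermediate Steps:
Function('I')(K) = Mul(Pow(Add(6, K), -1), Add(K, Pow(Add(5, K), 2))) (Function('I')(K) = Mul(Add(Pow(Add(5, K), 2), K), Pow(Add(6, K), -1)) = Mul(Add(K, Pow(Add(5, K), 2)), Pow(Add(6, K), -1)) = Mul(Pow(Add(6, K), -1), Add(K, Pow(Add(5, K), 2))))
Function('t')(J, Z) = Rational(-25, 6) (Function('t')(J, Z) = Mul(-1, Mul(Pow(Add(6, 0), -1), Add(0, Pow(Add(5, 0), 2)))) = Mul(-1, Mul(Pow(6, -1), Add(0, Pow(5, 2)))) = Mul(-1, Mul(Rational(1, 6), Add(0, 25))) = Mul(-1, Mul(Rational(1, 6), 25)) = Mul(-1, Rational(25, 6)) = Rational(-25, 6))
Pow(Function('t')(Mul(3, -2), Function('R')(3, -4)), 2) = Pow(Rational(-25, 6), 2) = Rational(625, 36)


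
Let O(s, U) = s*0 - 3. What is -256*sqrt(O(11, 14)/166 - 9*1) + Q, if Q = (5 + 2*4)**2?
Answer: 169 - 128*I*sqrt(248502)/83 ≈ 169.0 - 768.77*I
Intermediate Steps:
O(s, U) = -3 (O(s, U) = 0 - 3 = -3)
Q = 169 (Q = (5 + 8)**2 = 13**2 = 169)
-256*sqrt(O(11, 14)/166 - 9*1) + Q = -256*sqrt(-3/166 - 9*1) + 169 = -256*sqrt(-3*1/166 - 9) + 169 = -256*sqrt(-3/166 - 9) + 169 = -128*I*sqrt(248502)/83 + 169 = 169 - 128*I*sqrt(248502)/83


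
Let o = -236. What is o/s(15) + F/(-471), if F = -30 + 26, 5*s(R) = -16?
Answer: 138961/1884 ≈ 73.759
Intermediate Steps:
s(R) = -16/5 (s(R) = (⅕)*(-16) = -16/5)
F = -4
o/s(15) + F/(-471) = -236/(-16/5) - 4/(-471) = -236*(-5/16) - 4*(-1/471) = 295/4 + 4/471 = 138961/1884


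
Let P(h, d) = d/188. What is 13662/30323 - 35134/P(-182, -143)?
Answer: 18208290062/394199 ≈ 46191.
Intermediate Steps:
P(h, d) = d/188 (P(h, d) = d*(1/188) = d/188)
13662/30323 - 35134/P(-182, -143) = 13662/30323 - 35134/((1/188)*(-143)) = 13662*(1/30323) - 35134/(-143/188) = 13662/30323 - 35134*(-188/143) = 13662/30323 + 600472/13 = 18208290062/394199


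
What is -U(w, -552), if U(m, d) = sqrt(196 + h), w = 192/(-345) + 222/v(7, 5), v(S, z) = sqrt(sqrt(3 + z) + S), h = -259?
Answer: -3*I*sqrt(7) ≈ -7.9373*I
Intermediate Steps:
v(S, z) = sqrt(S + sqrt(3 + z))
w = -64/115 + 222/sqrt(7 + 2*sqrt(2)) (w = 192/(-345) + 222/(sqrt(7 + sqrt(3 + 5))) = 192*(-1/345) + 222/(sqrt(7 + sqrt(8))) = -64/115 + 222/(sqrt(7 + 2*sqrt(2))) = -64/115 + 222/sqrt(7 + 2*sqrt(2)) ≈ 70.256)
U(m, d) = 3*I*sqrt(7) (U(m, d) = sqrt(196 - 259) = sqrt(-63) = 3*I*sqrt(7))
-U(w, -552) = -3*I*sqrt(7)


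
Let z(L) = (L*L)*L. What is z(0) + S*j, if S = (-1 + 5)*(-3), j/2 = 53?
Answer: -1272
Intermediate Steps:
j = 106 (j = 2*53 = 106)
z(L) = L**3 (z(L) = L**2*L = L**3)
S = -12 (S = 4*(-3) = -12)
z(0) + S*j = 0**3 - 12*106 = 0 - 1272 = -1272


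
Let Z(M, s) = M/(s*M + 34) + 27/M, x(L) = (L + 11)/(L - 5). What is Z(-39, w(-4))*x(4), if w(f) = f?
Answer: 6651/494 ≈ 13.464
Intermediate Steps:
x(L) = (11 + L)/(-5 + L)
Z(M, s) = 27/M + M/(34 + M*s) (Z(M, s) = M/(M*s + 34) + 27/M = M/(34 + M*s) + 27/M = 27/M + M/(34 + M*s))
Z(-39, w(-4))*x(4) = ((918 + (-39)² + 27*(-39)*(-4))/((-39)*(34 - 39*(-4))))*((11 + 4)/(-5 + 4)) = (-(918 + 1521 + 4212)/(39*(34 + 156)))*(15/(-1)) = (-1/39*6651/190)*(-1*15) = -1/39*1/190*6651*(-15) = -2217/2470*(-15) = 6651/494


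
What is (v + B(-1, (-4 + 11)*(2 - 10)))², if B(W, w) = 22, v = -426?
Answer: 163216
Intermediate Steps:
(v + B(-1, (-4 + 11)*(2 - 10)))² = (-426 + 22)² = (-404)² = 163216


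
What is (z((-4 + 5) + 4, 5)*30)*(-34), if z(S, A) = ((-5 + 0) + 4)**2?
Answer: -1020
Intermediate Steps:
z(S, A) = 1 (z(S, A) = (-5 + 4)**2 = (-1)**2 = 1)
(z((-4 + 5) + 4, 5)*30)*(-34) = (1*30)*(-34) = 30*(-34) = -1020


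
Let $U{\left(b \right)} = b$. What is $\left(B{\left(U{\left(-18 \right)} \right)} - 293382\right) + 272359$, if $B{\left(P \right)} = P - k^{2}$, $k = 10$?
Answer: $-21141$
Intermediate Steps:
$B{\left(P \right)} = -100 + P$ ($B{\left(P \right)} = P - 10^{2} = P - 100 = -100 + P$)
$\left(B{\left(U{\left(-18 \right)} \right)} - 293382\right) + 272359 = \left(\left(-100 - 18\right) - 293382\right) + 272359 = \left(-118 - 293382\right) + 272359 = -293500 + 272359 = -21141$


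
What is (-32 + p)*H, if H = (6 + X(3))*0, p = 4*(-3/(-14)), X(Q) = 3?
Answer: 0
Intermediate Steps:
p = 6/7 (p = 4*(-3*(-1/14)) = 4*(3/14) = 6/7 ≈ 0.85714)
H = 0 (H = (6 + 3)*0 = 9*0 = 0)
(-32 + p)*H = (-32 + 6/7)*0 = -218/7*0 = 0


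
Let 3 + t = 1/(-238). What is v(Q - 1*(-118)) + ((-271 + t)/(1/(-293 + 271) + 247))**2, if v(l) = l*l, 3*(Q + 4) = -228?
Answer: 604102482516325/417997161729 ≈ 1445.2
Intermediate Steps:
Q = -80 (Q = -4 + (1/3)*(-228) = -4 - 76 = -80)
t = -715/238 (t = -3 + 1/(-238) = -3 - 1/238 = -715/238 ≈ -3.0042)
v(l) = l**2
v(Q - 1*(-118)) + ((-271 + t)/(1/(-293 + 271) + 247))**2 = (-80 - 1*(-118))**2 + ((-271 - 715/238)/(1/(-293 + 271) + 247))**2 = (-80 + 118)**2 + (-65213/(238*(1/(-22) + 247)))**2 = 38**2 + (-65213/(238*(-1/22 + 247)))**2 = 1444 + (-65213/(238*5433/22))**2 = 1444 + (-65213/238*22/5433)**2 = 1444 + (-717343/646527)**2 = 1444 + 514580979649/417997161729 = 604102482516325/417997161729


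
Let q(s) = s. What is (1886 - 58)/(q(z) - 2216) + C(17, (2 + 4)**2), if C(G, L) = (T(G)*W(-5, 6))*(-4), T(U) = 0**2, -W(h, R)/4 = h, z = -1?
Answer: -1828/2217 ≈ -0.82454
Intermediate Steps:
W(h, R) = -4*h
T(U) = 0
C(G, L) = 0 (C(G, L) = (0*(-4*(-5)))*(-4) = (0*20)*(-4) = 0*(-4) = 0)
(1886 - 58)/(q(z) - 2216) + C(17, (2 + 4)**2) = (1886 - 58)/(-1 - 2216) + 0 = 1828/(-2217) + 0 = 1828*(-1/2217) + 0 = -1828/2217 + 0 = -1828/2217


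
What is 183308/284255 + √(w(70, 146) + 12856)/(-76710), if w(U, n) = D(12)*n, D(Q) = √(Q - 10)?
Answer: 183308/284255 - √(12856 + 146*√2)/76710 ≈ 0.64338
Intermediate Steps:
D(Q) = √(-10 + Q)
w(U, n) = n*√2 (w(U, n) = √(-10 + 12)*n = √2*n = n*√2)
183308/284255 + √(w(70, 146) + 12856)/(-76710) = 183308/284255 + √(146*√2 + 12856)/(-76710) = 183308*(1/284255) + √(12856 + 146*√2)*(-1/76710) = 183308/284255 - √(12856 + 146*√2)/76710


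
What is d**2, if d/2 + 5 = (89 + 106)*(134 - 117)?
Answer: 43824400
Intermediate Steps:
d = 6620 (d = -10 + 2*((89 + 106)*(134 - 117)) = -10 + 2*(195*17) = -10 + 2*3315 = -10 + 6630 = 6620)
d**2 = 6620**2 = 43824400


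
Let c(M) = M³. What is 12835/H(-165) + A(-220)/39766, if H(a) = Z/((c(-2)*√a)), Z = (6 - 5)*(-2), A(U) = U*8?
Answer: -880/19883 + 51340*I*√165 ≈ -0.044259 + 6.5947e+5*I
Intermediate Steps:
A(U) = 8*U
Z = -2 (Z = 1*(-2) = -2)
H(a) = 1/(4*√a) (H(a) = -2*(-1/(8*√a)) = -(-1)/(4*√a) = 1/(4*√a))
12835/H(-165) + A(-220)/39766 = 12835/((1/(4*√(-165)))) + (8*(-220))/39766 = 12835/(((-I*√165/165)/4)) - 1760*1/39766 = 12835/((-I*√165/660)) - 880/19883 = 12835*(4*I*√165) - 880/19883 = 51340*I*√165 - 880/19883 = -880/19883 + 51340*I*√165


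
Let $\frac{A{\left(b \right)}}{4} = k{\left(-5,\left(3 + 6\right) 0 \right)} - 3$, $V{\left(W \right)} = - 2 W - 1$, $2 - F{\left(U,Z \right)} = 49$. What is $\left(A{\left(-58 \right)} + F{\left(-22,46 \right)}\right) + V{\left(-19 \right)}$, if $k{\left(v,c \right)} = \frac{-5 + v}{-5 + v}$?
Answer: $-18$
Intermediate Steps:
$F{\left(U,Z \right)} = -47$ ($F{\left(U,Z \right)} = 2 - 49 = -47$)
$k{\left(v,c \right)} = 1$
$V{\left(W \right)} = -1 - 2 W$
$A{\left(b \right)} = -8$ ($A{\left(b \right)} = 4 \left(1 - 3\right) = 4 \left(-2\right) = -8$)
$\left(A{\left(-58 \right)} + F{\left(-22,46 \right)}\right) + V{\left(-19 \right)} = \left(-8 - 47\right) - -37 = -55 + \left(-1 + 38\right) = -55 + 37 = -18$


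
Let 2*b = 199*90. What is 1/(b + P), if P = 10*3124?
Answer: 1/40195 ≈ 2.4879e-5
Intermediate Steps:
b = 8955 (b = (199*90)/2 = (1/2)*17910 = 8955)
P = 31240
1/(b + P) = 1/(8955 + 31240) = 1/40195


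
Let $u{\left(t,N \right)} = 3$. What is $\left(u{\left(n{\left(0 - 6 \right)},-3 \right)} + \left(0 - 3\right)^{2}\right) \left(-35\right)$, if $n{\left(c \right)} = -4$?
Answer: $-420$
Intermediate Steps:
$\left(u{\left(n{\left(0 - 6 \right)},-3 \right)} + \left(0 - 3\right)^{2}\right) \left(-35\right) = \left(3 + \left(0 - 3\right)^{2}\right) \left(-35\right) = \left(3 + \left(-3\right)^{2}\right) \left(-35\right) = \left(3 + 9\right) \left(-35\right) = 12 \left(-35\right) = -420$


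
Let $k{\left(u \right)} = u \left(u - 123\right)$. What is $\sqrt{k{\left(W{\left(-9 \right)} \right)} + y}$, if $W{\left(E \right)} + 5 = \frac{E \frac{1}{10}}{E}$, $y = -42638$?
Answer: $\frac{i \sqrt{4201129}}{10} \approx 204.97 i$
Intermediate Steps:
$W{\left(E \right)} = - \frac{49}{10}$ ($W{\left(E \right)} = -5 + \frac{E \frac{1}{10}}{E} = -5 + \frac{\frac{1}{10} E}{E} = -5 + \frac{1}{10} = - \frac{49}{10}$)
$k{\left(u \right)} = u \left(-123 + u\right)$
$\sqrt{k{\left(W{\left(-9 \right)} \right)} + y} = \sqrt{- \frac{49 \left(-123 - \frac{49}{10}\right)}{10} - 42638} = \sqrt{\left(- \frac{49}{10}\right) \left(- \frac{1279}{10}\right) - 42638} = \sqrt{\frac{62671}{100} - 42638} = \sqrt{- \frac{4201129}{100}} = \frac{i \sqrt{4201129}}{10}$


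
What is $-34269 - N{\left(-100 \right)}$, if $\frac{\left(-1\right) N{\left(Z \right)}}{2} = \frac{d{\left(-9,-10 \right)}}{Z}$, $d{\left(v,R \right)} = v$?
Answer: $- \frac{1713441}{50} \approx -34269.0$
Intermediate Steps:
$N{\left(Z \right)} = \frac{18}{Z}$ ($N{\left(Z \right)} = - 2 \left(- \frac{9}{Z}\right) = \frac{18}{Z}$)
$-34269 - N{\left(-100 \right)} = -34269 - \frac{18}{-100} = -34269 - 18 \left(- \frac{1}{100}\right) = -34269 - - \frac{9}{50} = -34269 + \frac{9}{50} = - \frac{1713441}{50}$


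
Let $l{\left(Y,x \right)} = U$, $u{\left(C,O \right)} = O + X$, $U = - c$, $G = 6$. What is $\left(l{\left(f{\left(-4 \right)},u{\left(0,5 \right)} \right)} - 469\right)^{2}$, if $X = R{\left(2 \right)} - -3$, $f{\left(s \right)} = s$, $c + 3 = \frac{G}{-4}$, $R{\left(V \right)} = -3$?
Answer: $\frac{863041}{4} \approx 2.1576 \cdot 10^{5}$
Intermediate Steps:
$c = - \frac{9}{2}$ ($c = -3 + \frac{6}{-4} = -3 + 6 \left(- \frac{1}{4}\right) = -3 - \frac{3}{2} = - \frac{9}{2} \approx -4.5$)
$X = 0$ ($X = -3 - -3 = -3 + 3 = 0$)
$U = \frac{9}{2}$ ($U = \left(-1\right) \left(- \frac{9}{2}\right) = \frac{9}{2} \approx 4.5$)
$u{\left(C,O \right)} = O$ ($u{\left(C,O \right)} = O + 0 = O$)
$l{\left(Y,x \right)} = \frac{9}{2}$
$\left(l{\left(f{\left(-4 \right)},u{\left(0,5 \right)} \right)} - 469\right)^{2} = \left(\frac{9}{2} - 469\right)^{2} = \left(- \frac{929}{2}\right)^{2} = \frac{863041}{4}$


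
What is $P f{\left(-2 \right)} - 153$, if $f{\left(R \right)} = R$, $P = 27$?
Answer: $-207$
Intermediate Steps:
$P f{\left(-2 \right)} - 153 = 27 \left(-2\right) - 153 = -54 - 153 = -207$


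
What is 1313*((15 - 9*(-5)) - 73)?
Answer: -17069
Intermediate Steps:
1313*((15 - 9*(-5)) - 73) = 1313*((15 + 45) - 73) = 1313*(60 - 73) = 1313*(-13) = -17069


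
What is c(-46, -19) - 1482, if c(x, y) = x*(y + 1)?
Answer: -654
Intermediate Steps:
c(x, y) = x*(1 + y)
c(-46, -19) - 1482 = -46*(1 - 19) - 1482 = -46*(-18) - 1482 = 828 - 1482 = -654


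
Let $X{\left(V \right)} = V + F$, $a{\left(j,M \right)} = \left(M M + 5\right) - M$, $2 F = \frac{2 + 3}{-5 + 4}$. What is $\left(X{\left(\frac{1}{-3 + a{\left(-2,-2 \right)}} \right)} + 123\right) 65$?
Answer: $\frac{62725}{8} \approx 7840.6$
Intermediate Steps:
$F = - \frac{5}{2}$ ($F = \frac{\left(2 + 3\right) \frac{1}{-5 + 4}}{2} = \frac{5 \frac{1}{-1}}{2} = \frac{5 \left(-1\right)}{2} = \frac{1}{2} \left(-5\right) = - \frac{5}{2} \approx -2.5$)
$a{\left(j,M \right)} = 5 + M^{2} - M$ ($a{\left(j,M \right)} = \left(M^{2} + 5\right) - M = \left(5 + M^{2}\right) - M = 5 + M^{2} - M$)
$X{\left(V \right)} = - \frac{5}{2} + V$ ($X{\left(V \right)} = V - \frac{5}{2} = - \frac{5}{2} + V$)
$\left(X{\left(\frac{1}{-3 + a{\left(-2,-2 \right)}} \right)} + 123\right) 65 = \left(\left(- \frac{5}{2} + \frac{1}{-3 + \left(5 + \left(-2\right)^{2} - -2\right)}\right) + 123\right) 65 = \left(\left(- \frac{5}{2} + \frac{1}{-3 + \left(5 + 4 + 2\right)}\right) + 123\right) 65 = \left(\left(- \frac{5}{2} + \frac{1}{-3 + 11}\right) + 123\right) 65 = \left(\left(- \frac{5}{2} + \frac{1}{8}\right) + 123\right) 65 = \left(- \frac{19}{8} + 123\right) 65 = \frac{965}{8} \cdot 65 = \frac{62725}{8}$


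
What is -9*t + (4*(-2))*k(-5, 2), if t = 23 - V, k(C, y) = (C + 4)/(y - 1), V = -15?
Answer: -334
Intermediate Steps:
k(C, y) = (4 + C)/(-1 + y)
t = 38 (t = 23 - 1*(-15) = 23 + 15 = 38)
-9*t + (4*(-2))*k(-5, 2) = -9*38 + (4*(-2))*((4 - 5)/(-1 + 2)) = -342 - 8*(-1)/1 = -342 - 8*(-1) = -342 + 8 = -334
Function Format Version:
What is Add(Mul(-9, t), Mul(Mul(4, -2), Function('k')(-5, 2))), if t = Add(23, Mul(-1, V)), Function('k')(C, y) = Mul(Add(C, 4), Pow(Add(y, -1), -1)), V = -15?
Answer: -334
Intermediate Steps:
Function('k')(C, y) = Mul(Pow(Add(-1, y), -1), Add(4, C)) (Function('k')(C, y) = Mul(Add(4, C), Pow(Add(-1, y), -1)) = Mul(Pow(Add(-1, y), -1), Add(4, C)))
t = 38 (t = Add(23, Mul(-1, -15)) = Add(23, 15) = 38)
Add(Mul(-9, t), Mul(Mul(4, -2), Function('k')(-5, 2))) = Add(Mul(-9, 38), Mul(Mul(4, -2), Mul(Pow(Add(-1, 2), -1), Add(4, -5)))) = Add(-342, Mul(-8, Mul(Pow(1, -1), -1))) = Add(-342, Mul(-8, Mul(1, -1))) = Add(-342, Mul(-8, -1)) = Add(-342, 8) = -334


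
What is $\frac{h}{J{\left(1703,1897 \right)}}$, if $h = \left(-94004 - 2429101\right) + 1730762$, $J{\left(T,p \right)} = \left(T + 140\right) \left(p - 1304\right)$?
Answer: $- \frac{792343}{1092899} \approx -0.72499$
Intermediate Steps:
$J{\left(T,p \right)} = \left(-1304 + p\right) \left(140 + T\right)$ ($J{\left(T,p \right)} = \left(140 + T\right) \left(-1304 + p\right) = \left(-1304 + p\right) \left(140 + T\right)$)
$h = -792343$ ($h = -2523105 + 1730762 = -792343$)
$\frac{h}{J{\left(1703,1897 \right)}} = - \frac{792343}{-182560 - 2220712 + 140 \cdot 1897 + 1703 \cdot 1897} = - \frac{792343}{-182560 - 2220712 + 265580 + 3230591} = - \frac{792343}{1092899}$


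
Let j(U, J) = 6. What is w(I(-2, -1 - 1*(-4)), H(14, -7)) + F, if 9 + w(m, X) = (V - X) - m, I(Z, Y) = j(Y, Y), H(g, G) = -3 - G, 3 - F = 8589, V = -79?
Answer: -8684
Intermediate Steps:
F = -8586 (F = 3 - 1*8589 = 3 - 8589 = -8586)
I(Z, Y) = 6
w(m, X) = -88 - X - m (w(m, X) = -9 + ((-79 - X) - m) = -9 + (-79 - X - m) = -88 - X - m)
w(I(-2, -1 - 1*(-4)), H(14, -7)) + F = (-88 - (-3 - 1*(-7)) - 1*6) - 8586 = (-88 - (-3 + 7) - 6) - 8586 = (-88 - 1*4 - 6) - 8586 = (-88 - 4 - 6) - 8586 = -98 - 8586 = -8684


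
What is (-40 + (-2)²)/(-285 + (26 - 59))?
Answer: 6/53 ≈ 0.11321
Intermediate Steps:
(-40 + (-2)²)/(-285 + (26 - 59)) = (-40 + 4)/(-285 - 33) = -36/(-318) = -36*(-1/318) = 6/53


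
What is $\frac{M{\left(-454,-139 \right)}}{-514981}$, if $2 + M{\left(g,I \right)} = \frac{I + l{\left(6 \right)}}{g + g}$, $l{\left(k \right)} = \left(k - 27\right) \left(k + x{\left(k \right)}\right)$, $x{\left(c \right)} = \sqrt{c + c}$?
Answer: $\frac{1551}{467602748} - \frac{21 \sqrt{3}}{233801374} \approx 3.1613 \cdot 10^{-6}$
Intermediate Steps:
$x{\left(c \right)} = \sqrt{2} \sqrt{c}$ ($x{\left(c \right)} = \sqrt{2 c} = \sqrt{2} \sqrt{c}$)
$l{\left(k \right)} = \left(-27 + k\right) \left(k + \sqrt{2} \sqrt{k}\right)$ ($l{\left(k \right)} = \left(k - 27\right) \left(k + \sqrt{2} \sqrt{k}\right) = \left(-27 + k\right) \left(k + \sqrt{2} \sqrt{k}\right)$)
$M{\left(g,I \right)} = -2 + \frac{-126 + I - 42 \sqrt{3}}{2 g}$ ($M{\left(g,I \right)} = -2 + \frac{I + \left(6^{2} - 162 + \sqrt{2} \cdot 6^{\frac{3}{2}} - 27 \sqrt{2} \sqrt{6}\right)}{g + g} = -2 + \frac{I + \left(36 - 162 + \sqrt{2} \cdot 6 \sqrt{6} - 54 \sqrt{3}\right)}{2 g} = -2 + \left(I + \left(36 - 162 + 12 \sqrt{3} - 54 \sqrt{3}\right)\right) \frac{1}{2 g} = -2 + \left(I - \left(126 + 42 \sqrt{3}\right)\right) \frac{1}{2 g} = -2 + \left(-126 + I - 42 \sqrt{3}\right) \frac{1}{2 g} = -2 + \frac{-126 + I - 42 \sqrt{3}}{2 g}$)
$\frac{M{\left(-454,-139 \right)}}{-514981} = \frac{\frac{1}{2} \frac{1}{-454} \left(-126 - 139 - 42 \sqrt{3} - -1816\right)}{-514981} = \frac{1}{2} \left(- \frac{1}{454}\right) \left(-126 - 139 - 42 \sqrt{3} + 1816\right) \left(- \frac{1}{514981}\right) = \frac{1}{2} \left(- \frac{1}{454}\right) \left(1551 - 42 \sqrt{3}\right) \left(- \frac{1}{514981}\right) = \left(- \frac{1551}{908} + \frac{21 \sqrt{3}}{454}\right) \left(- \frac{1}{514981}\right) = \frac{1551}{467602748} - \frac{21 \sqrt{3}}{233801374}$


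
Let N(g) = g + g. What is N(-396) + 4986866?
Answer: 4986074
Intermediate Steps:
N(g) = 2*g
N(-396) + 4986866 = 2*(-396) + 4986866 = -792 + 4986866 = 4986074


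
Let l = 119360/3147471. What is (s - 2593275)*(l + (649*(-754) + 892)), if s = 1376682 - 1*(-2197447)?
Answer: -1507959721921644796/3147471 ≈ -4.7910e+11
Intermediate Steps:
l = 119360/3147471 (l = 119360*(1/3147471) = 119360/3147471 ≈ 0.037923)
s = 3574129 (s = 1376682 + 2197447 = 3574129)
(s - 2593275)*(l + (649*(-754) + 892)) = (3574129 - 2593275)*(119360/3147471 + (649*(-754) + 892)) = 980854*(119360/3147471 + (-489346 + 892)) = 980854*(119360/3147471 - 488454) = 980854*(-1537394680474/3147471) = -1507959721921644796/3147471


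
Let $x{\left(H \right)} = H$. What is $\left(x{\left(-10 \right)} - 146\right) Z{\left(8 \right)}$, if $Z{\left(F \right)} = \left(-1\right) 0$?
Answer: $0$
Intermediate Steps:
$Z{\left(F \right)} = 0$
$\left(x{\left(-10 \right)} - 146\right) Z{\left(8 \right)} = \left(-10 - 146\right) 0 = \left(-156\right) 0 = 0$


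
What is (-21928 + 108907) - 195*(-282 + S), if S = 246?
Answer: 93999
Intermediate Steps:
(-21928 + 108907) - 195*(-282 + S) = (-21928 + 108907) - 195*(-282 + 246) = 86979 - 195*(-36) = 86979 + 7020 = 93999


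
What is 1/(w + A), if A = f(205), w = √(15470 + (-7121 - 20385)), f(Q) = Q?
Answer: 205/54061 - 2*I*√3009/54061 ≈ 0.003792 - 0.0020294*I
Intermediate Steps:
w = 2*I*√3009 (w = √(15470 - 27506) = √(-12036) = 2*I*√3009 ≈ 109.71*I)
A = 205
1/(w + A) = 1/(2*I*√3009 + 205) = 1/(205 + 2*I*√3009)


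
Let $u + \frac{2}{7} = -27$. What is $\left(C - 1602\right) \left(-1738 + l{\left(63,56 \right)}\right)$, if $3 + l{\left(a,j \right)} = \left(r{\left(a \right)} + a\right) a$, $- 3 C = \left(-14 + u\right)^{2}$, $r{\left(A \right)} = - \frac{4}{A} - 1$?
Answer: $- \frac{689391415}{147} \approx -4.6897 \cdot 10^{6}$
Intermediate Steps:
$u = - \frac{191}{7}$ ($u = - \frac{2}{7} - 27 = - \frac{191}{7} \approx -27.286$)
$r{\left(A \right)} = -1 - \frac{4}{A}$
$C = - \frac{83521}{147}$ ($C = - \frac{\left(-14 - \frac{191}{7}\right)^{2}}{3} = - \frac{\left(- \frac{289}{7}\right)^{2}}{3} = \left(- \frac{1}{3}\right) \frac{83521}{49} = - \frac{83521}{147} \approx -568.17$)
$l{\left(a,j \right)} = -3 + a \left(a + \frac{-4 - a}{a}\right)$ ($l{\left(a,j \right)} = -3 + \left(\frac{-4 - a}{a} + a\right) a = -3 + \left(a + \frac{-4 - a}{a}\right) a = -3 + a \left(a + \frac{-4 - a}{a}\right)$)
$\left(C - 1602\right) \left(-1738 + l{\left(63,56 \right)}\right) = \left(- \frac{83521}{147} - 1602\right) \left(-1738 - \left(70 - 3969\right)\right) = - \frac{319015 \left(-1738 - -3899\right)}{147} = - \frac{319015 \left(-1738 + 3899\right)}{147} = \left(- \frac{319015}{147}\right) 2161 = - \frac{689391415}{147}$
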